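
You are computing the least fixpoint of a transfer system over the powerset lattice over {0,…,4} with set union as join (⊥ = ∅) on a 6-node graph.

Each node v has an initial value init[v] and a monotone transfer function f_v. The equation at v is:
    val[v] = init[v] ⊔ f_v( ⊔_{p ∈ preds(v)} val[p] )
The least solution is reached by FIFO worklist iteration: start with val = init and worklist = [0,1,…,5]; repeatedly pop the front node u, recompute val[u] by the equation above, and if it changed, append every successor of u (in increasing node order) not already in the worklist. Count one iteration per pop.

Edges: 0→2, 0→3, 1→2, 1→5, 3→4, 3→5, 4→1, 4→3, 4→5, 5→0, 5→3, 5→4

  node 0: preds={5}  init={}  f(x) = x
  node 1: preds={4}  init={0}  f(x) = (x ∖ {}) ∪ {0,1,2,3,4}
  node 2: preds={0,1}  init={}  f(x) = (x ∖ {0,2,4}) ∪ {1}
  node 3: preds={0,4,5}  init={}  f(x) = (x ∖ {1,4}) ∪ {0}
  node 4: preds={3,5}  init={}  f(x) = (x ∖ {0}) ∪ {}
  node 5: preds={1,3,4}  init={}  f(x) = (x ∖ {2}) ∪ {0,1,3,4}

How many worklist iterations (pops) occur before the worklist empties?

13

Trace (13 dequeues):
  [1] u=0 | in {} | out {} | ==
  [2] u=1 | in {} | out {0,1,2,3,4} | prev {0} | push {}
  [3] u=2 | in {0,1,2,3,4} | out {1,3} | prev {} | push {}
  [4] u=3 | in {} | out {0} | prev {} | push {}
  [5] u=4 | in {0} | out {} | ==
  [6] u=5 | in {0,1,2,3,4} | out {0,1,3,4} | prev {} | push {0,3,4}
  [7] u=0 | in {0,1,3,4} | out {0,1,3,4} | prev {} | push {2}
  [8] u=3 | in {0,1,3,4} | out {0,3} | prev {0} | push {5}
  [9] u=4 | in {0,1,3,4} | out {1,3,4} | prev {} | push {1,3}
  [10] u=2 | in {0,1,2,3,4} | out {1,3} | ==
  [11] u=5 | in {0,1,2,3,4} | out {0,1,3,4} | ==
  [12] u=1 | in {1,3,4} | out {0,1,2,3,4} | ==
  [13] u=3 | in {0,1,3,4} | out {0,3} | ==

Converged values:
  [0] {0,1,3,4}
  [1] {0,1,2,3,4}
  [2] {1,3}
  [3] {0,3}
  [4] {1,3,4}
  [5] {0,1,3,4}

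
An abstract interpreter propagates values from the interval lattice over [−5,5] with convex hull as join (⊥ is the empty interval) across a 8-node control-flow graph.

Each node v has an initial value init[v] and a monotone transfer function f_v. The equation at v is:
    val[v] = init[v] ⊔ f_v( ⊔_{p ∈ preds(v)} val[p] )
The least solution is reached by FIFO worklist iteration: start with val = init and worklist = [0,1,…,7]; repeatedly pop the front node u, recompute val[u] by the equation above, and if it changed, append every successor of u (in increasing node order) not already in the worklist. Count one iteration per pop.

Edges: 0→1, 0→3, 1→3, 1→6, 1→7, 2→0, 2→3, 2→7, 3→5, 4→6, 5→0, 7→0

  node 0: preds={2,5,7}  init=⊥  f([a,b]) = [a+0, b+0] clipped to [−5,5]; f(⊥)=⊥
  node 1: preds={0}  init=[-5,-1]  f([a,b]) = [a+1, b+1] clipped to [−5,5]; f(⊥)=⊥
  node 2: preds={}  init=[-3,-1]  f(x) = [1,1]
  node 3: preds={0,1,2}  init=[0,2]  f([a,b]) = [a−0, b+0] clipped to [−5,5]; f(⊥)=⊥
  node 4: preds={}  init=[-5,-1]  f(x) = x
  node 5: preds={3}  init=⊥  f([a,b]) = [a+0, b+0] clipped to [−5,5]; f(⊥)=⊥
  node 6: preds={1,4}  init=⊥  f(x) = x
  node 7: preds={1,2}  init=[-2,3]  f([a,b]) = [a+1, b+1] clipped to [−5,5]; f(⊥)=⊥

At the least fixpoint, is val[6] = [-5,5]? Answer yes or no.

yes

Iteration log — 15 steps:
  step 1. node 0  ⊔preds=[-3,3]  new=[-3,3]  old=⊥  +wl: 
  step 2. node 1  ⊔preds=[-3,3]  new=[-5,4]  old=[-5,-1]  +wl: 
  step 3. node 2  ⊔preds=⊥  new=[-3,1]  old=[-3,-1]  +wl: 0
  step 4. node 3  ⊔preds=[-5,4]  new=[-5,4]  old=[0,2]  +wl: 
  step 5. node 4  ⊔preds=⊥  new=[-5,-1]  stable
  step 6. node 5  ⊔preds=[-5,4]  new=[-5,4]  old=⊥  +wl: 
  step 7. node 6  ⊔preds=[-5,4]  new=[-5,4]  old=⊥  +wl: 
  step 8. node 7  ⊔preds=[-5,4]  new=[-4,5]  old=[-2,3]  +wl: 
  step 9. node 0  ⊔preds=[-5,5]  new=[-5,5]  old=[-3,3]  +wl: 1,3
  step 10. node 1  ⊔preds=[-5,5]  new=[-5,5]  old=[-5,4]  +wl: 6,7
  step 11. node 3  ⊔preds=[-5,5]  new=[-5,5]  old=[-5,4]  +wl: 5
  step 12. node 6  ⊔preds=[-5,5]  new=[-5,5]  old=[-5,4]  +wl: 
  step 13. node 7  ⊔preds=[-5,5]  new=[-4,5]  stable
  step 14. node 5  ⊔preds=[-5,5]  new=[-5,5]  old=[-5,4]  +wl: 0
  step 15. node 0  ⊔preds=[-5,5]  new=[-5,5]  stable

Least fixpoint reached:
  node 0: [-5,5]
  node 1: [-5,5]
  node 2: [-3,1]
  node 3: [-5,5]
  node 4: [-5,-1]
  node 5: [-5,5]
  node 6: [-5,5]
  node 7: [-4,5]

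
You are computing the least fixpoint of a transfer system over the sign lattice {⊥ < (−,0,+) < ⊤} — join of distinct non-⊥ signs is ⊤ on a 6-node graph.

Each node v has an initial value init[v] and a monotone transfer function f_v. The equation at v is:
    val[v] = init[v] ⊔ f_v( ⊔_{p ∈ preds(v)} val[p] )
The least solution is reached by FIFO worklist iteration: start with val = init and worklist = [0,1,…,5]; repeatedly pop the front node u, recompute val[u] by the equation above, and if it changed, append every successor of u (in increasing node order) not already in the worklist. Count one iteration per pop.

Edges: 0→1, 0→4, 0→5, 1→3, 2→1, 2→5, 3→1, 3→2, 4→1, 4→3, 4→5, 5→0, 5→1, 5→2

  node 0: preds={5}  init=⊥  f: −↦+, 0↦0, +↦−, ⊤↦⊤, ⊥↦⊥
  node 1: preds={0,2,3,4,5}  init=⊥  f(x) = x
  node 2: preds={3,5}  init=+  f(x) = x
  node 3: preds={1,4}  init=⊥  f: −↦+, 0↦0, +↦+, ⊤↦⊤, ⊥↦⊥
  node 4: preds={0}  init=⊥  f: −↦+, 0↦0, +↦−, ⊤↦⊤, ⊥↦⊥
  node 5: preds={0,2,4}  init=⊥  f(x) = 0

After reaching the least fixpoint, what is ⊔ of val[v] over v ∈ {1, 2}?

Worklist (17 pops):
  #1 pop 0: in=⊥ → ⊥ (no change)
  #2 pop 1: in=+ → + (was ⊥); enqueue []
  #3 pop 2: in=⊥ → + (no change)
  #4 pop 3: in=+ → + (was ⊥); enqueue [1,2]
  #5 pop 4: in=⊥ → ⊥ (no change)
  #6 pop 5: in=+ → 0 (was ⊥); enqueue [0]
  #7 pop 1: in=⊤ → ⊤ (was +); enqueue [3]
  #8 pop 2: in=⊤ → ⊤ (was +); enqueue [1,5]
  #9 pop 0: in=0 → 0 (was ⊥); enqueue [4]
  #10 pop 3: in=⊤ → ⊤ (was +); enqueue [2]
  #11 pop 1: in=⊤ → ⊤ (no change)
  #12 pop 5: in=⊤ → 0 (no change)
  #13 pop 4: in=0 → 0 (was ⊥); enqueue [1,3,5]
  #14 pop 2: in=⊤ → ⊤ (no change)
  #15 pop 1: in=⊤ → ⊤ (no change)
  #16 pop 3: in=⊤ → ⊤ (no change)
  #17 pop 5: in=⊤ → 0 (no change)

Fixpoint:
  val[0] = 0
  val[1] = ⊤
  val[2] = ⊤
  val[3] = ⊤
  val[4] = 0
  val[5] = 0

⊤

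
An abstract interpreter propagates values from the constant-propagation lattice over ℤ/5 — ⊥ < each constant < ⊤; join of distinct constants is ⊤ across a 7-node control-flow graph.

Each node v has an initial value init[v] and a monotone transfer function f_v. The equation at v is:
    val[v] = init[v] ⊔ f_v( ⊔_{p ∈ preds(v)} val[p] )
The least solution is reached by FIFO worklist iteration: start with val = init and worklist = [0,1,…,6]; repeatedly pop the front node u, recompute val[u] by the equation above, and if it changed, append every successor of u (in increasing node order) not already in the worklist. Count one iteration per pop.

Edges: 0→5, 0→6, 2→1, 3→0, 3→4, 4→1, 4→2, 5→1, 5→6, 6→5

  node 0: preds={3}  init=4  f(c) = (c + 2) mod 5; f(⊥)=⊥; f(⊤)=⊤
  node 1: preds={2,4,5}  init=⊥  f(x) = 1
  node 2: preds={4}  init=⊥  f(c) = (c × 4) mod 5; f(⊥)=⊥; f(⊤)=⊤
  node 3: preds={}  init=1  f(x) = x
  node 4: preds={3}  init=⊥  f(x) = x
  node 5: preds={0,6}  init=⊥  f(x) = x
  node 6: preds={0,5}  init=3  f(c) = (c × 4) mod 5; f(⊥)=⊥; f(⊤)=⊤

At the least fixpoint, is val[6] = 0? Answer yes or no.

Worklist (11 pops):
  #1 pop 0: in=1 → ⊤ (was 4); enqueue []
  #2 pop 1: in=⊥ → 1 (was ⊥); enqueue []
  #3 pop 2: in=⊥ → ⊥ (no change)
  #4 pop 3: in=⊥ → 1 (no change)
  #5 pop 4: in=1 → 1 (was ⊥); enqueue [1,2]
  #6 pop 5: in=⊤ → ⊤ (was ⊥); enqueue []
  #7 pop 6: in=⊤ → ⊤ (was 3); enqueue [5]
  #8 pop 1: in=⊤ → 1 (no change)
  #9 pop 2: in=1 → 4 (was ⊥); enqueue [1]
  #10 pop 5: in=⊤ → ⊤ (no change)
  #11 pop 1: in=⊤ → 1 (no change)

Fixpoint:
  val[0] = ⊤
  val[1] = 1
  val[2] = 4
  val[3] = 1
  val[4] = 1
  val[5] = ⊤
  val[6] = ⊤

no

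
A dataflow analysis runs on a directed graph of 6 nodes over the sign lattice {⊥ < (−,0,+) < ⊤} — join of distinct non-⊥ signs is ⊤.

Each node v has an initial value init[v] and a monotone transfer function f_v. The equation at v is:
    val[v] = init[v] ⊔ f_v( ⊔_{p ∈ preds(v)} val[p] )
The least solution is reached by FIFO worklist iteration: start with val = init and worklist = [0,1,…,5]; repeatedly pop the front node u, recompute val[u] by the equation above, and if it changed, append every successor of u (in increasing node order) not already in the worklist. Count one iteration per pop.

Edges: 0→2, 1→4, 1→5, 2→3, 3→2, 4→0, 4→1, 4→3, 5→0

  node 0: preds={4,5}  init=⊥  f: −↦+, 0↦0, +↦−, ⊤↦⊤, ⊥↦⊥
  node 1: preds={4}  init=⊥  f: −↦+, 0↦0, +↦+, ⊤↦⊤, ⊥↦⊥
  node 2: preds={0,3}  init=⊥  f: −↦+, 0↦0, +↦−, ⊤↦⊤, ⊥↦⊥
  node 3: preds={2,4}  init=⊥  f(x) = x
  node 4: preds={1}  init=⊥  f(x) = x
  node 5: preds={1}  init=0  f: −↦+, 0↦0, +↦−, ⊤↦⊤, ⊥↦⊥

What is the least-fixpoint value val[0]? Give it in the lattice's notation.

Trace (7 dequeues):
  [1] u=0 | in 0 | out 0 | prev ⊥ | push {}
  [2] u=1 | in ⊥ | out ⊥ | ==
  [3] u=2 | in 0 | out 0 | prev ⊥ | push {}
  [4] u=3 | in 0 | out 0 | prev ⊥ | push {2}
  [5] u=4 | in ⊥ | out ⊥ | ==
  [6] u=5 | in ⊥ | out 0 | ==
  [7] u=2 | in 0 | out 0 | ==

Converged values:
  [0] 0
  [1] ⊥
  [2] 0
  [3] 0
  [4] ⊥
  [5] 0

0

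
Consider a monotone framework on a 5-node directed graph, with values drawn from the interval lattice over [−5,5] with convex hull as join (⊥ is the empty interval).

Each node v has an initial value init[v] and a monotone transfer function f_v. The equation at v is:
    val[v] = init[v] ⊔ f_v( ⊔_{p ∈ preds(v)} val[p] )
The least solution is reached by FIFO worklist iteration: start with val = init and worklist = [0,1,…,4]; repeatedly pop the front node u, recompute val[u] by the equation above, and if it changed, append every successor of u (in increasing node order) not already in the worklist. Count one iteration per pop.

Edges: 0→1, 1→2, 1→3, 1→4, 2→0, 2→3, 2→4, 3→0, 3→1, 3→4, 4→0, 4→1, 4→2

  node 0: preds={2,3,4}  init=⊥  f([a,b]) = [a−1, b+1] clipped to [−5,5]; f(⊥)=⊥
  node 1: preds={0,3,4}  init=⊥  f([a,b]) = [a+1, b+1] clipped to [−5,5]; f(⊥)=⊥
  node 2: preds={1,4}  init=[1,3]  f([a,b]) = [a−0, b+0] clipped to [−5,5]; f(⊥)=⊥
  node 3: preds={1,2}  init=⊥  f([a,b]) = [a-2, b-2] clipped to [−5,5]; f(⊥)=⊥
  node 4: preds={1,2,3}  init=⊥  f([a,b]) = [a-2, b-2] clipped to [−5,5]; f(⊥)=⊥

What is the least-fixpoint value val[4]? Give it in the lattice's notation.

Worklist (16 pops):
  #1 pop 0: in=[1,3] → [0,4] (was ⊥); enqueue []
  #2 pop 1: in=[0,4] → [1,5] (was ⊥); enqueue []
  #3 pop 2: in=[1,5] → [1,5] (was [1,3]); enqueue [0]
  #4 pop 3: in=[1,5] → [-1,3] (was ⊥); enqueue [1]
  #5 pop 4: in=[-1,5] → [-3,3] (was ⊥); enqueue [2]
  #6 pop 0: in=[-3,5] → [-4,5] (was [0,4]); enqueue []
  #7 pop 1: in=[-4,5] → [-3,5] (was [1,5]); enqueue [3,4]
  #8 pop 2: in=[-3,5] → [-3,5] (was [1,5]); enqueue [0]
  #9 pop 3: in=[-3,5] → [-5,3] (was [-1,3]); enqueue [1]
  #10 pop 4: in=[-5,5] → [-5,3] (was [-3,3]); enqueue [2]
  #11 pop 0: in=[-5,5] → [-5,5] (was [-4,5]); enqueue []
  #12 pop 1: in=[-5,5] → [-4,5] (was [-3,5]); enqueue [3,4]
  #13 pop 2: in=[-5,5] → [-5,5] (was [-3,5]); enqueue [0]
  #14 pop 3: in=[-5,5] → [-5,3] (no change)
  #15 pop 4: in=[-5,5] → [-5,3] (no change)
  #16 pop 0: in=[-5,5] → [-5,5] (no change)

Fixpoint:
  val[0] = [-5,5]
  val[1] = [-4,5]
  val[2] = [-5,5]
  val[3] = [-5,3]
  val[4] = [-5,3]

[-5,3]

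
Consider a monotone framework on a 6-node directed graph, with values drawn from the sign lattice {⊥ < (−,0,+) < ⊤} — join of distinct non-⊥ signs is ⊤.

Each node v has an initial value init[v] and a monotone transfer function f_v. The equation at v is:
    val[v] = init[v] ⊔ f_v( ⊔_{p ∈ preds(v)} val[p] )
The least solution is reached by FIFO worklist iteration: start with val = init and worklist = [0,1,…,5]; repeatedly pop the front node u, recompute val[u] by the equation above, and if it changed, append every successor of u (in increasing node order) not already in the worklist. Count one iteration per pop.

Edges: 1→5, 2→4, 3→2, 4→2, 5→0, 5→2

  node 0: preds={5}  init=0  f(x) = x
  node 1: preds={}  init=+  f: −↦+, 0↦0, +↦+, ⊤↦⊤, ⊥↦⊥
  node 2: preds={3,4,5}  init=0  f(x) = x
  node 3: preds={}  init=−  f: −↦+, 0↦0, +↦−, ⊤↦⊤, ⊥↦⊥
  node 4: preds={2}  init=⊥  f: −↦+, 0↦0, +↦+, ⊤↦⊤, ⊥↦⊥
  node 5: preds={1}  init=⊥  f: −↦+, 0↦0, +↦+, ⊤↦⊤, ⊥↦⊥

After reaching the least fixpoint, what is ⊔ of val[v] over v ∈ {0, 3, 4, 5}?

Iteration log — 8 steps:
  step 1. node 0  ⊔preds=⊥  new=0  stable
  step 2. node 1  ⊔preds=⊥  new=+  stable
  step 3. node 2  ⊔preds=−  new=⊤  old=0  +wl: 
  step 4. node 3  ⊔preds=⊥  new=−  stable
  step 5. node 4  ⊔preds=⊤  new=⊤  old=⊥  +wl: 2
  step 6. node 5  ⊔preds=+  new=+  old=⊥  +wl: 0
  step 7. node 2  ⊔preds=⊤  new=⊤  stable
  step 8. node 0  ⊔preds=+  new=⊤  old=0  +wl: 

Least fixpoint reached:
  node 0: ⊤
  node 1: +
  node 2: ⊤
  node 3: −
  node 4: ⊤
  node 5: +

⊤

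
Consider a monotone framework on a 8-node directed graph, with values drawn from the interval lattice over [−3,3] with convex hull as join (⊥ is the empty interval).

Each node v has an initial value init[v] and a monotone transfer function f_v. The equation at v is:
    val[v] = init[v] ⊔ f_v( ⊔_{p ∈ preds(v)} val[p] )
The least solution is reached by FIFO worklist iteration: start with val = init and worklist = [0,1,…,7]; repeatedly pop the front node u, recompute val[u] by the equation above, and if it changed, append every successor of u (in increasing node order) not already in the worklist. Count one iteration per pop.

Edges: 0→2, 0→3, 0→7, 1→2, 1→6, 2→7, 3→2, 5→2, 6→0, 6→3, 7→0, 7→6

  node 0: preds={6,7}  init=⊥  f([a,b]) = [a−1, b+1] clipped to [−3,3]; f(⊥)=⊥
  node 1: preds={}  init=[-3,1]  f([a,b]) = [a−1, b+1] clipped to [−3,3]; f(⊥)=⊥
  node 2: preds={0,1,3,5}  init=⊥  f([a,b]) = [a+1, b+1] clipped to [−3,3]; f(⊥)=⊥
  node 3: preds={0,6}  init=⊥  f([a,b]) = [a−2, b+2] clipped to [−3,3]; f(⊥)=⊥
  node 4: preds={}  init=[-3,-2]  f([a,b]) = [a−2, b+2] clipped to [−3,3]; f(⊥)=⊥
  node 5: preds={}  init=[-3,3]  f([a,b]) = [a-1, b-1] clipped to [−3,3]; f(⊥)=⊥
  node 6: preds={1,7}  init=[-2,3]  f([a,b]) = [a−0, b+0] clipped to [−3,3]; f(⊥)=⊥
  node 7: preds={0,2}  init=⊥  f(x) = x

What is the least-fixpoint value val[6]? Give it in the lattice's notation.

Trace (12 dequeues):
  [1] u=0 | in [-2,3] | out [-3,3] | prev ⊥ | push {}
  [2] u=1 | in ⊥ | out [-3,1] | ==
  [3] u=2 | in [-3,3] | out [-2,3] | prev ⊥ | push {}
  [4] u=3 | in [-3,3] | out [-3,3] | prev ⊥ | push {2}
  [5] u=4 | in ⊥ | out [-3,-2] | ==
  [6] u=5 | in ⊥ | out [-3,3] | ==
  [7] u=6 | in [-3,1] | out [-3,3] | prev [-2,3] | push {0,3}
  [8] u=7 | in [-3,3] | out [-3,3] | prev ⊥ | push {6}
  [9] u=2 | in [-3,3] | out [-2,3] | ==
  [10] u=0 | in [-3,3] | out [-3,3] | ==
  [11] u=3 | in [-3,3] | out [-3,3] | ==
  [12] u=6 | in [-3,3] | out [-3,3] | ==

Converged values:
  [0] [-3,3]
  [1] [-3,1]
  [2] [-2,3]
  [3] [-3,3]
  [4] [-3,-2]
  [5] [-3,3]
  [6] [-3,3]
  [7] [-3,3]

[-3,3]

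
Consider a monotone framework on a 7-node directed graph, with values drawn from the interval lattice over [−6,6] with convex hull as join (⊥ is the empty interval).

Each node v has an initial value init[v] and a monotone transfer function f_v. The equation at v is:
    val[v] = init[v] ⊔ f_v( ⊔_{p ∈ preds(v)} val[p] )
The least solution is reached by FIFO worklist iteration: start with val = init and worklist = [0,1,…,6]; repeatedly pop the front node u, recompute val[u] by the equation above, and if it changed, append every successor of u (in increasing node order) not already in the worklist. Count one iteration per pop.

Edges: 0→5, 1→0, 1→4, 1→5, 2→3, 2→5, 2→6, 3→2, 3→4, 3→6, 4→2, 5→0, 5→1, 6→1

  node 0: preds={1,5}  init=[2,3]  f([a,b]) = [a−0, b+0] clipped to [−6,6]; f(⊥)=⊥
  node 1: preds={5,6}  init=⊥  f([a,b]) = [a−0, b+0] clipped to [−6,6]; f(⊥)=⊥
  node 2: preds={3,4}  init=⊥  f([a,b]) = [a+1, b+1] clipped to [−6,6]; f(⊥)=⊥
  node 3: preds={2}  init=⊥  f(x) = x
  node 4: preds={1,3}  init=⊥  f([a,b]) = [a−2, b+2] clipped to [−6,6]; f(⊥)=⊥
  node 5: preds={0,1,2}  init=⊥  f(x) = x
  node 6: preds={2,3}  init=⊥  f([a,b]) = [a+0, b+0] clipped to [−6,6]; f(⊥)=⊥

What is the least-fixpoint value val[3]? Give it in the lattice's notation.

Worklist (80 pops):
  #1 pop 0: in=⊥ → [2,3] (no change)
  #2 pop 1: in=⊥ → ⊥ (no change)
  #3 pop 2: in=⊥ → ⊥ (no change)
  #4 pop 3: in=⊥ → ⊥ (no change)
  #5 pop 4: in=⊥ → ⊥ (no change)
  #6 pop 5: in=[2,3] → [2,3] (was ⊥); enqueue [0,1]
  #7 pop 6: in=⊥ → ⊥ (no change)
  #8 pop 0: in=[2,3] → [2,3] (no change)
  #9 pop 1: in=[2,3] → [2,3] (was ⊥); enqueue [0,4,5]
  #10 pop 0: in=[2,3] → [2,3] (no change)
  #11 pop 4: in=[2,3] → [0,5] (was ⊥); enqueue [2]
  #12 pop 5: in=[2,3] → [2,3] (no change)
  #13 pop 2: in=[0,5] → [1,6] (was ⊥); enqueue [3,5,6]
  #14 pop 3: in=[1,6] → [1,6] (was ⊥); enqueue [2,4]
  #15 pop 5: in=[1,6] → [1,6] (was [2,3]); enqueue [0,1]
  #16 pop 6: in=[1,6] → [1,6] (was ⊥); enqueue []
  #17 pop 2: in=[0,6] → [1,6] (no change)
  #18 pop 4: in=[1,6] → [-1,6] (was [0,5]); enqueue [2]
  #19 pop 0: in=[1,6] → [1,6] (was [2,3]); enqueue [5]
  #20 pop 1: in=[1,6] → [1,6] (was [2,3]); enqueue [0,4]
  #21 pop 2: in=[-1,6] → [0,6] (was [1,6]); enqueue [3,6]
  #22 pop 5: in=[0,6] → [0,6] (was [1,6]); enqueue [1]
  #23 pop 0: in=[0,6] → [0,6] (was [1,6]); enqueue [5]
  #24 pop 4: in=[1,6] → [-1,6] (no change)
  #25 pop 3: in=[0,6] → [0,6] (was [1,6]); enqueue [2,4]
  #26 pop 6: in=[0,6] → [0,6] (was [1,6]); enqueue []
  #27 pop 1: in=[0,6] → [0,6] (was [1,6]); enqueue [0]
  #28 pop 5: in=[0,6] → [0,6] (no change)
  #29 pop 2: in=[-1,6] → [0,6] (no change)
  #30 pop 4: in=[0,6] → [-2,6] (was [-1,6]); enqueue [2]
  #31 pop 0: in=[0,6] → [0,6] (no change)
  #32 pop 2: in=[-2,6] → [-1,6] (was [0,6]); enqueue [3,5,6]
  #33 pop 3: in=[-1,6] → [-1,6] (was [0,6]); enqueue [2,4]
  #34 pop 5: in=[-1,6] → [-1,6] (was [0,6]); enqueue [0,1]
  #35 pop 6: in=[-1,6] → [-1,6] (was [0,6]); enqueue []
  #36 pop 2: in=[-2,6] → [-1,6] (no change)
  #37 pop 4: in=[-1,6] → [-3,6] (was [-2,6]); enqueue [2]
  #38 pop 0: in=[-1,6] → [-1,6] (was [0,6]); enqueue [5]
  #39 pop 1: in=[-1,6] → [-1,6] (was [0,6]); enqueue [0,4]
  #40 pop 2: in=[-3,6] → [-2,6] (was [-1,6]); enqueue [3,6]
  #41 pop 5: in=[-2,6] → [-2,6] (was [-1,6]); enqueue [1]
  #42 pop 0: in=[-2,6] → [-2,6] (was [-1,6]); enqueue [5]
  #43 pop 4: in=[-1,6] → [-3,6] (no change)
  #44 pop 3: in=[-2,6] → [-2,6] (was [-1,6]); enqueue [2,4]
  #45 pop 6: in=[-2,6] → [-2,6] (was [-1,6]); enqueue []
  #46 pop 1: in=[-2,6] → [-2,6] (was [-1,6]); enqueue [0]
  #47 pop 5: in=[-2,6] → [-2,6] (no change)
  #48 pop 2: in=[-3,6] → [-2,6] (no change)
  #49 pop 4: in=[-2,6] → [-4,6] (was [-3,6]); enqueue [2]
  #50 pop 0: in=[-2,6] → [-2,6] (no change)
  #51 pop 2: in=[-4,6] → [-3,6] (was [-2,6]); enqueue [3,5,6]
  #52 pop 3: in=[-3,6] → [-3,6] (was [-2,6]); enqueue [2,4]
  #53 pop 5: in=[-3,6] → [-3,6] (was [-2,6]); enqueue [0,1]
  #54 pop 6: in=[-3,6] → [-3,6] (was [-2,6]); enqueue []
  #55 pop 2: in=[-4,6] → [-3,6] (no change)
  #56 pop 4: in=[-3,6] → [-5,6] (was [-4,6]); enqueue [2]
  #57 pop 0: in=[-3,6] → [-3,6] (was [-2,6]); enqueue [5]
  #58 pop 1: in=[-3,6] → [-3,6] (was [-2,6]); enqueue [0,4]
  #59 pop 2: in=[-5,6] → [-4,6] (was [-3,6]); enqueue [3,6]
  #60 pop 5: in=[-4,6] → [-4,6] (was [-3,6]); enqueue [1]
  #61 pop 0: in=[-4,6] → [-4,6] (was [-3,6]); enqueue [5]
  #62 pop 4: in=[-3,6] → [-5,6] (no change)
  #63 pop 3: in=[-4,6] → [-4,6] (was [-3,6]); enqueue [2,4]
  #64 pop 6: in=[-4,6] → [-4,6] (was [-3,6]); enqueue []
  #65 pop 1: in=[-4,6] → [-4,6] (was [-3,6]); enqueue [0]
  #66 pop 5: in=[-4,6] → [-4,6] (no change)
  #67 pop 2: in=[-5,6] → [-4,6] (no change)
  #68 pop 4: in=[-4,6] → [-6,6] (was [-5,6]); enqueue [2]
  #69 pop 0: in=[-4,6] → [-4,6] (no change)
  #70 pop 2: in=[-6,6] → [-5,6] (was [-4,6]); enqueue [3,5,6]
  #71 pop 3: in=[-5,6] → [-5,6] (was [-4,6]); enqueue [2,4]
  #72 pop 5: in=[-5,6] → [-5,6] (was [-4,6]); enqueue [0,1]
  #73 pop 6: in=[-5,6] → [-5,6] (was [-4,6]); enqueue []
  #74 pop 2: in=[-6,6] → [-5,6] (no change)
  #75 pop 4: in=[-5,6] → [-6,6] (no change)
  #76 pop 0: in=[-5,6] → [-5,6] (was [-4,6]); enqueue [5]
  #77 pop 1: in=[-5,6] → [-5,6] (was [-4,6]); enqueue [0,4]
  #78 pop 5: in=[-5,6] → [-5,6] (no change)
  #79 pop 0: in=[-5,6] → [-5,6] (no change)
  #80 pop 4: in=[-5,6] → [-6,6] (no change)

Fixpoint:
  val[0] = [-5,6]
  val[1] = [-5,6]
  val[2] = [-5,6]
  val[3] = [-5,6]
  val[4] = [-6,6]
  val[5] = [-5,6]
  val[6] = [-5,6]

[-5,6]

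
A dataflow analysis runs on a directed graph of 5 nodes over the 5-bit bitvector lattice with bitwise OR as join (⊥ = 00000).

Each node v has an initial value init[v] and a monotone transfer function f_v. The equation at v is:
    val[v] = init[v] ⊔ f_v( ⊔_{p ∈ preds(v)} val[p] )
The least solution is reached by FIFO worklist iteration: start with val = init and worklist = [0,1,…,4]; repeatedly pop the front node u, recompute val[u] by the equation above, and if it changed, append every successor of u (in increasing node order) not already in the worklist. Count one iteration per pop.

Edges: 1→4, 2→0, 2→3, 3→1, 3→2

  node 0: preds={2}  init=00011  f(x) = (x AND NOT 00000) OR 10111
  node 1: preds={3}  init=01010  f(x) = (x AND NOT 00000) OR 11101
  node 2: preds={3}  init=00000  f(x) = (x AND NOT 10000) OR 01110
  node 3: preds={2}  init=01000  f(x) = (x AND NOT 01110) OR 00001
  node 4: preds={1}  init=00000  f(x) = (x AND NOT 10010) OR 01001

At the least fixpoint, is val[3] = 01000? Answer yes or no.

Worklist (10 pops):
  #1 pop 0: in=00000 → 10111 (was 00011); enqueue []
  #2 pop 1: in=01000 → 11111 (was 01010); enqueue []
  #3 pop 2: in=01000 → 01110 (was 00000); enqueue [0]
  #4 pop 3: in=01110 → 01001 (was 01000); enqueue [1,2]
  #5 pop 4: in=11111 → 01101 (was 00000); enqueue []
  #6 pop 0: in=01110 → 11111 (was 10111); enqueue []
  #7 pop 1: in=01001 → 11111 (no change)
  #8 pop 2: in=01001 → 01111 (was 01110); enqueue [0,3]
  #9 pop 0: in=01111 → 11111 (no change)
  #10 pop 3: in=01111 → 01001 (no change)

Fixpoint:
  val[0] = 11111
  val[1] = 11111
  val[2] = 01111
  val[3] = 01001
  val[4] = 01101

no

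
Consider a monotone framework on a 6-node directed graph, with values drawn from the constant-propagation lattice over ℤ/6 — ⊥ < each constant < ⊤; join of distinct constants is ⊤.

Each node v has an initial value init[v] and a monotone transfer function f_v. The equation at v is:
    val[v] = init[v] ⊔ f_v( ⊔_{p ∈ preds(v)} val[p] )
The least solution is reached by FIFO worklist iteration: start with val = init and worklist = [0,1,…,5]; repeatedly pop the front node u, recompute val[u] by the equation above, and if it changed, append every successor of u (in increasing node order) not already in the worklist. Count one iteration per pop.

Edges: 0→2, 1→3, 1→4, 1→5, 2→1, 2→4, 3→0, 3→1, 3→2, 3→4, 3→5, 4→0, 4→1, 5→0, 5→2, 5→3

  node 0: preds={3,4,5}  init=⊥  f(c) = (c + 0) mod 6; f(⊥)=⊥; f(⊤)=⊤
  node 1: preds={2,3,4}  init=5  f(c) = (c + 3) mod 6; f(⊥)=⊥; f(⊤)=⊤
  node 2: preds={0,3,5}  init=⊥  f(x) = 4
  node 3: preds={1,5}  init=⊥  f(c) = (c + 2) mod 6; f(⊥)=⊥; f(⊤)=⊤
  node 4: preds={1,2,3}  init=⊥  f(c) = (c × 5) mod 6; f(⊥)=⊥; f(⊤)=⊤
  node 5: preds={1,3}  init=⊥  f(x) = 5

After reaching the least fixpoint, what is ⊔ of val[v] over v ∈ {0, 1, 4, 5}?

Trace (15 dequeues):
  [1] u=0 | in ⊥ | out ⊥ | ==
  [2] u=1 | in ⊥ | out 5 | ==
  [3] u=2 | in ⊥ | out 4 | prev ⊥ | push {1}
  [4] u=3 | in 5 | out 1 | prev ⊥ | push {0,2}
  [5] u=4 | in ⊤ | out ⊤ | prev ⊥ | push {}
  [6] u=5 | in ⊤ | out 5 | prev ⊥ | push {3}
  [7] u=1 | in ⊤ | out ⊤ | prev 5 | push {4,5}
  [8] u=0 | in ⊤ | out ⊤ | prev ⊥ | push {}
  [9] u=2 | in ⊤ | out 4 | ==
  [10] u=3 | in ⊤ | out ⊤ | prev 1 | push {0,1,2}
  [11] u=4 | in ⊤ | out ⊤ | ==
  [12] u=5 | in ⊤ | out 5 | ==
  [13] u=0 | in ⊤ | out ⊤ | ==
  [14] u=1 | in ⊤ | out ⊤ | ==
  [15] u=2 | in ⊤ | out 4 | ==

Converged values:
  [0] ⊤
  [1] ⊤
  [2] 4
  [3] ⊤
  [4] ⊤
  [5] 5

⊤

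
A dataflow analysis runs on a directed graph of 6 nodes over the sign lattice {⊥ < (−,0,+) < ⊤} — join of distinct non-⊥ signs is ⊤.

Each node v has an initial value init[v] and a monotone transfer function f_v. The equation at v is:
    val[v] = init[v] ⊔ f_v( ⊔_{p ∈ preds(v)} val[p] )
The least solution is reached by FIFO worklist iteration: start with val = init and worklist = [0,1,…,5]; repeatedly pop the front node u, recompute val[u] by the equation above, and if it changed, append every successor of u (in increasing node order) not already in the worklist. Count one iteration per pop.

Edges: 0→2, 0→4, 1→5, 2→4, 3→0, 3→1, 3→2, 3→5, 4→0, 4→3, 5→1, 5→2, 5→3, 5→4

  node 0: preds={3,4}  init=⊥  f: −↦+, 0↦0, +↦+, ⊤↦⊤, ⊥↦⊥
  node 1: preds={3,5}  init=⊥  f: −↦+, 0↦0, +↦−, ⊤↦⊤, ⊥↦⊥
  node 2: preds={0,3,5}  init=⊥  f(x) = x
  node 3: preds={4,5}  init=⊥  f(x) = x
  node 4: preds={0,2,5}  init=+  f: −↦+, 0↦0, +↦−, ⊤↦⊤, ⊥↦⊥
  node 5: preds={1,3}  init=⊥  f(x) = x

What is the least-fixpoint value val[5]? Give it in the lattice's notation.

Worklist (18 pops):
  #1 pop 0: in=+ → + (was ⊥); enqueue []
  #2 pop 1: in=⊥ → ⊥ (no change)
  #3 pop 2: in=+ → + (was ⊥); enqueue []
  #4 pop 3: in=+ → + (was ⊥); enqueue [0,1,2]
  #5 pop 4: in=+ → ⊤ (was +); enqueue [3]
  #6 pop 5: in=+ → + (was ⊥); enqueue [4]
  #7 pop 0: in=⊤ → ⊤ (was +); enqueue []
  #8 pop 1: in=+ → − (was ⊥); enqueue [5]
  #9 pop 2: in=⊤ → ⊤ (was +); enqueue []
  #10 pop 3: in=⊤ → ⊤ (was +); enqueue [0,1,2]
  #11 pop 4: in=⊤ → ⊤ (no change)
  #12 pop 5: in=⊤ → ⊤ (was +); enqueue [3,4]
  #13 pop 0: in=⊤ → ⊤ (no change)
  #14 pop 1: in=⊤ → ⊤ (was −); enqueue [5]
  #15 pop 2: in=⊤ → ⊤ (no change)
  #16 pop 3: in=⊤ → ⊤ (no change)
  #17 pop 4: in=⊤ → ⊤ (no change)
  #18 pop 5: in=⊤ → ⊤ (no change)

Fixpoint:
  val[0] = ⊤
  val[1] = ⊤
  val[2] = ⊤
  val[3] = ⊤
  val[4] = ⊤
  val[5] = ⊤

⊤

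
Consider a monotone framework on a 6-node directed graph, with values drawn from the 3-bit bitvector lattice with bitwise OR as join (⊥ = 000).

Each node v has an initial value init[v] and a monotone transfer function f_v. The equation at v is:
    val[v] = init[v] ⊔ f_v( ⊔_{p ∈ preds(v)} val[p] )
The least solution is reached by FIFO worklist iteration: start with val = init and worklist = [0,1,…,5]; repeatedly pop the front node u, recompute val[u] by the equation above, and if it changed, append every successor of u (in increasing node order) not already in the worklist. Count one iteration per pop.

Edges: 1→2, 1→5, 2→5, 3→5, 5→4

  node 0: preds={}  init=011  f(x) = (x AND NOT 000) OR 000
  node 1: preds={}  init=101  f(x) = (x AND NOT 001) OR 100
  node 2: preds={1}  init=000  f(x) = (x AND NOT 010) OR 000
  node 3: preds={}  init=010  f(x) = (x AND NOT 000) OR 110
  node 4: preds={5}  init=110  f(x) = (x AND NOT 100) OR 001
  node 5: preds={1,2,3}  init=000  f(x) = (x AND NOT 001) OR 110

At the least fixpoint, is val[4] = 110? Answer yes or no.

no

Trace (7 dequeues):
  [1] u=0 | in 000 | out 011 | ==
  [2] u=1 | in 000 | out 101 | ==
  [3] u=2 | in 101 | out 101 | prev 000 | push {}
  [4] u=3 | in 000 | out 110 | prev 010 | push {}
  [5] u=4 | in 000 | out 111 | prev 110 | push {}
  [6] u=5 | in 111 | out 110 | prev 000 | push {4}
  [7] u=4 | in 110 | out 111 | ==

Converged values:
  [0] 011
  [1] 101
  [2] 101
  [3] 110
  [4] 111
  [5] 110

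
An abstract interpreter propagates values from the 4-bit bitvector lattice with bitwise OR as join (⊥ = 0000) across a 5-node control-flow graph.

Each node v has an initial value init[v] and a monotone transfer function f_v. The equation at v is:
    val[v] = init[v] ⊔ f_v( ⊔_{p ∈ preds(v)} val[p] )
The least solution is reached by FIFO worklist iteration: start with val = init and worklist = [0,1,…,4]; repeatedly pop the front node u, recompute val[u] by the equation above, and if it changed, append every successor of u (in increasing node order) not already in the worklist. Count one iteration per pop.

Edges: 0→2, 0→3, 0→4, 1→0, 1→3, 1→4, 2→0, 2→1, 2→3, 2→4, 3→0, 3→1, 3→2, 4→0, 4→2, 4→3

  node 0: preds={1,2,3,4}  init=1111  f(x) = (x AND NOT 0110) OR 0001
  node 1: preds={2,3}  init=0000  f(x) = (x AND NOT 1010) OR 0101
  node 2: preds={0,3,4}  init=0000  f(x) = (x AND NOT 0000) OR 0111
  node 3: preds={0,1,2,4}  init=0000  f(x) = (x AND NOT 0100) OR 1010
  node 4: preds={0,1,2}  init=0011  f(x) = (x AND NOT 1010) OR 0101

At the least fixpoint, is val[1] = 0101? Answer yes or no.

yes

Worklist (9 pops):
  #1 pop 0: in=0011 → 1111 (no change)
  #2 pop 1: in=0000 → 0101 (was 0000); enqueue [0]
  #3 pop 2: in=1111 → 1111 (was 0000); enqueue [1]
  #4 pop 3: in=1111 → 1011 (was 0000); enqueue [2]
  #5 pop 4: in=1111 → 0111 (was 0011); enqueue [3]
  #6 pop 0: in=1111 → 1111 (no change)
  #7 pop 1: in=1111 → 0101 (no change)
  #8 pop 2: in=1111 → 1111 (no change)
  #9 pop 3: in=1111 → 1011 (no change)

Fixpoint:
  val[0] = 1111
  val[1] = 0101
  val[2] = 1111
  val[3] = 1011
  val[4] = 0111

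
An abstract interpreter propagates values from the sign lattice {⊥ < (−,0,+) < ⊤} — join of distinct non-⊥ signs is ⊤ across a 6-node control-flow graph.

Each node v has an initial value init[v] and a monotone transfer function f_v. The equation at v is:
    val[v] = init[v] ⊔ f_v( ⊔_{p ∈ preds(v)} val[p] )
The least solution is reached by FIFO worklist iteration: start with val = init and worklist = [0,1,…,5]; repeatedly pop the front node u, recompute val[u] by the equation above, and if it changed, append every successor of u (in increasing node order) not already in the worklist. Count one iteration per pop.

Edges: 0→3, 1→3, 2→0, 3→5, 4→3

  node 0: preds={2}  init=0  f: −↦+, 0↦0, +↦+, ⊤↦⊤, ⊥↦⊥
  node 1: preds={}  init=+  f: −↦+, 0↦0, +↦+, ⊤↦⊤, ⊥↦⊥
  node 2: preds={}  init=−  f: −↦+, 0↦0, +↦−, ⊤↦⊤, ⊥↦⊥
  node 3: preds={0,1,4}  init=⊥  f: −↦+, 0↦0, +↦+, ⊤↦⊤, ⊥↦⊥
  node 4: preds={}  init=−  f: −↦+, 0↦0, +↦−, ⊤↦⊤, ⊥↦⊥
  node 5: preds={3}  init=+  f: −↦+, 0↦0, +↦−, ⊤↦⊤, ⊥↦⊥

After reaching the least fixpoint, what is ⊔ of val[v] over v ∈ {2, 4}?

−

Iteration log — 6 steps:
  step 1. node 0  ⊔preds=−  new=⊤  old=0  +wl: 
  step 2. node 1  ⊔preds=⊥  new=+  stable
  step 3. node 2  ⊔preds=⊥  new=−  stable
  step 4. node 3  ⊔preds=⊤  new=⊤  old=⊥  +wl: 
  step 5. node 4  ⊔preds=⊥  new=−  stable
  step 6. node 5  ⊔preds=⊤  new=⊤  old=+  +wl: 

Least fixpoint reached:
  node 0: ⊤
  node 1: +
  node 2: −
  node 3: ⊤
  node 4: −
  node 5: ⊤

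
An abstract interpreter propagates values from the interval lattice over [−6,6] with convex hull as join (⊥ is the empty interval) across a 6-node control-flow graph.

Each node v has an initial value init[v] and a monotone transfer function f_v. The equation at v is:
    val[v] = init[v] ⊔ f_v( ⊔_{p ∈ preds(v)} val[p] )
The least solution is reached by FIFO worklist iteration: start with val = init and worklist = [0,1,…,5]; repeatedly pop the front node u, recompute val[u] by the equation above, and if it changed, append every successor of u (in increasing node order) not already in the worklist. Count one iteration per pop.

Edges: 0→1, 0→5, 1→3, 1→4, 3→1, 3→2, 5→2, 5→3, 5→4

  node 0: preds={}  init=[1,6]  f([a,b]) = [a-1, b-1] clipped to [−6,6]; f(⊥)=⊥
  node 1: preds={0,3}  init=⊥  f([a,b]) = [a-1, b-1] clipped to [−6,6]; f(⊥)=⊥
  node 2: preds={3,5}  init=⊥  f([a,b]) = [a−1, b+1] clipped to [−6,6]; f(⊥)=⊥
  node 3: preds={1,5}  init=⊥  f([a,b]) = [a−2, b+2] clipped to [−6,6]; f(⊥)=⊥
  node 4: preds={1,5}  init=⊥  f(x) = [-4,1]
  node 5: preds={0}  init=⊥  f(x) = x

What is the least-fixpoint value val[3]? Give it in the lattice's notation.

Worklist (16 pops):
  #1 pop 0: in=⊥ → [1,6] (no change)
  #2 pop 1: in=[1,6] → [0,5] (was ⊥); enqueue []
  #3 pop 2: in=⊥ → ⊥ (no change)
  #4 pop 3: in=[0,5] → [-2,6] (was ⊥); enqueue [1,2]
  #5 pop 4: in=[0,5] → [-4,1] (was ⊥); enqueue []
  #6 pop 5: in=[1,6] → [1,6] (was ⊥); enqueue [3,4]
  #7 pop 1: in=[-2,6] → [-3,5] (was [0,5]); enqueue []
  #8 pop 2: in=[-2,6] → [-3,6] (was ⊥); enqueue []
  #9 pop 3: in=[-3,6] → [-5,6] (was [-2,6]); enqueue [1,2]
  #10 pop 4: in=[-3,6] → [-4,1] (no change)
  #11 pop 1: in=[-5,6] → [-6,5] (was [-3,5]); enqueue [3,4]
  #12 pop 2: in=[-5,6] → [-6,6] (was [-3,6]); enqueue []
  #13 pop 3: in=[-6,6] → [-6,6] (was [-5,6]); enqueue [1,2]
  #14 pop 4: in=[-6,6] → [-4,1] (no change)
  #15 pop 1: in=[-6,6] → [-6,5] (no change)
  #16 pop 2: in=[-6,6] → [-6,6] (no change)

Fixpoint:
  val[0] = [1,6]
  val[1] = [-6,5]
  val[2] = [-6,6]
  val[3] = [-6,6]
  val[4] = [-4,1]
  val[5] = [1,6]

[-6,6]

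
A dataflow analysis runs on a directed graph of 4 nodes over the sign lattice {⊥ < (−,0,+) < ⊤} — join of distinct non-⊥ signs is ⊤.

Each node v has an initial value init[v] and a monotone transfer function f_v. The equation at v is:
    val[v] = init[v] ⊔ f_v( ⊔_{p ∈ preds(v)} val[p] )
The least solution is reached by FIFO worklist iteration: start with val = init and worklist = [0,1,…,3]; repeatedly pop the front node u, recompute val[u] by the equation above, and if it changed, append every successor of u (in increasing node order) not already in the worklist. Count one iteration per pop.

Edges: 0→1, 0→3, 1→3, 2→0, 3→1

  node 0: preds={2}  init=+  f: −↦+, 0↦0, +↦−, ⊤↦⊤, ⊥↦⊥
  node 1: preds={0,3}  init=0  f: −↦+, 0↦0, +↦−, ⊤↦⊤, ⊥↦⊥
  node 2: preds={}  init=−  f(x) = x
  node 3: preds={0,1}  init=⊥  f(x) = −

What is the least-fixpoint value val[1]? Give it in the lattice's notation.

⊤

Trace (5 dequeues):
  [1] u=0 | in − | out + | ==
  [2] u=1 | in + | out ⊤ | prev 0 | push {}
  [3] u=2 | in ⊥ | out − | ==
  [4] u=3 | in ⊤ | out − | prev ⊥ | push {1}
  [5] u=1 | in ⊤ | out ⊤ | ==

Converged values:
  [0] +
  [1] ⊤
  [2] −
  [3] −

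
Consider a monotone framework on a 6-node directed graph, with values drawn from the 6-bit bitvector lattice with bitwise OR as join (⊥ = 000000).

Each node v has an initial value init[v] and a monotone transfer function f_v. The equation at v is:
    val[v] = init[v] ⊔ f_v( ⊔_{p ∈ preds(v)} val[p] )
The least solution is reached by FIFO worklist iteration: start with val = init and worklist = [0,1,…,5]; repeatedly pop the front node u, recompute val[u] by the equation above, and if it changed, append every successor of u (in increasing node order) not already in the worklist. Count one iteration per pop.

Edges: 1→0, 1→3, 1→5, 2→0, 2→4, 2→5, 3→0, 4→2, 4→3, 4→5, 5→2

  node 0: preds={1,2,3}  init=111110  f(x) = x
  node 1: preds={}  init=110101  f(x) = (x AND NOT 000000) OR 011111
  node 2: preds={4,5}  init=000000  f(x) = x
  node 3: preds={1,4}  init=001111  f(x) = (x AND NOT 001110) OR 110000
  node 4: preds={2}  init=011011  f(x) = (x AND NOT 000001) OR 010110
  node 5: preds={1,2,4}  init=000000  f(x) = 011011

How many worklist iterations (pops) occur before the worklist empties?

12

Trace (12 dequeues):
  [1] u=0 | in 111111 | out 111111 | prev 111110 | push {}
  [2] u=1 | in 000000 | out 111111 | prev 110101 | push {0}
  [3] u=2 | in 011011 | out 011011 | prev 000000 | push {}
  [4] u=3 | in 111111 | out 111111 | prev 001111 | push {}
  [5] u=4 | in 011011 | out 011111 | prev 011011 | push {2,3}
  [6] u=5 | in 111111 | out 011011 | prev 000000 | push {}
  [7] u=0 | in 111111 | out 111111 | ==
  [8] u=2 | in 011111 | out 011111 | prev 011011 | push {0,4,5}
  [9] u=3 | in 111111 | out 111111 | ==
  [10] u=0 | in 111111 | out 111111 | ==
  [11] u=4 | in 011111 | out 011111 | ==
  [12] u=5 | in 111111 | out 011011 | ==

Converged values:
  [0] 111111
  [1] 111111
  [2] 011111
  [3] 111111
  [4] 011111
  [5] 011011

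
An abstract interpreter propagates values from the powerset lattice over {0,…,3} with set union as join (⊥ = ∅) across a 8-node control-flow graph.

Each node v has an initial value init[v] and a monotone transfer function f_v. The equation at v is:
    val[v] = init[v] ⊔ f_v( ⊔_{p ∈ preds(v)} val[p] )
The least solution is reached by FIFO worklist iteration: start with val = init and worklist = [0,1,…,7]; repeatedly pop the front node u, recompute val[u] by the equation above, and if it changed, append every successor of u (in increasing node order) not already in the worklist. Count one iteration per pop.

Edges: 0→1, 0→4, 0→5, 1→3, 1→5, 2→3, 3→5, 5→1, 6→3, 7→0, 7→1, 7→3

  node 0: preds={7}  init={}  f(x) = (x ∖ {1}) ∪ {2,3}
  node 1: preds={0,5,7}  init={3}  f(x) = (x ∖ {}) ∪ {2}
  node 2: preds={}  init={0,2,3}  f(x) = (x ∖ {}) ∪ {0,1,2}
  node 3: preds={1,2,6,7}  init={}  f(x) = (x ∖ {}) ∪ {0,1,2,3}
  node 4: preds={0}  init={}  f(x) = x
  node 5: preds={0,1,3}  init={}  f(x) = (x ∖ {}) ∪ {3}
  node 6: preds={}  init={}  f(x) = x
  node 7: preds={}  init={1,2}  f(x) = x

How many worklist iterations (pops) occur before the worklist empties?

Trace (11 dequeues):
  [1] u=0 | in {1,2} | out {2,3} | prev {} | push {}
  [2] u=1 | in {1,2,3} | out {1,2,3} | prev {3} | push {}
  [3] u=2 | in {} | out {0,1,2,3} | prev {0,2,3} | push {}
  [4] u=3 | in {0,1,2,3} | out {0,1,2,3} | prev {} | push {}
  [5] u=4 | in {2,3} | out {2,3} | prev {} | push {}
  [6] u=5 | in {0,1,2,3} | out {0,1,2,3} | prev {} | push {1}
  [7] u=6 | in {} | out {} | ==
  [8] u=7 | in {} | out {1,2} | ==
  [9] u=1 | in {0,1,2,3} | out {0,1,2,3} | prev {1,2,3} | push {3,5}
  [10] u=3 | in {0,1,2,3} | out {0,1,2,3} | ==
  [11] u=5 | in {0,1,2,3} | out {0,1,2,3} | ==

Converged values:
  [0] {2,3}
  [1] {0,1,2,3}
  [2] {0,1,2,3}
  [3] {0,1,2,3}
  [4] {2,3}
  [5] {0,1,2,3}
  [6] {}
  [7] {1,2}

11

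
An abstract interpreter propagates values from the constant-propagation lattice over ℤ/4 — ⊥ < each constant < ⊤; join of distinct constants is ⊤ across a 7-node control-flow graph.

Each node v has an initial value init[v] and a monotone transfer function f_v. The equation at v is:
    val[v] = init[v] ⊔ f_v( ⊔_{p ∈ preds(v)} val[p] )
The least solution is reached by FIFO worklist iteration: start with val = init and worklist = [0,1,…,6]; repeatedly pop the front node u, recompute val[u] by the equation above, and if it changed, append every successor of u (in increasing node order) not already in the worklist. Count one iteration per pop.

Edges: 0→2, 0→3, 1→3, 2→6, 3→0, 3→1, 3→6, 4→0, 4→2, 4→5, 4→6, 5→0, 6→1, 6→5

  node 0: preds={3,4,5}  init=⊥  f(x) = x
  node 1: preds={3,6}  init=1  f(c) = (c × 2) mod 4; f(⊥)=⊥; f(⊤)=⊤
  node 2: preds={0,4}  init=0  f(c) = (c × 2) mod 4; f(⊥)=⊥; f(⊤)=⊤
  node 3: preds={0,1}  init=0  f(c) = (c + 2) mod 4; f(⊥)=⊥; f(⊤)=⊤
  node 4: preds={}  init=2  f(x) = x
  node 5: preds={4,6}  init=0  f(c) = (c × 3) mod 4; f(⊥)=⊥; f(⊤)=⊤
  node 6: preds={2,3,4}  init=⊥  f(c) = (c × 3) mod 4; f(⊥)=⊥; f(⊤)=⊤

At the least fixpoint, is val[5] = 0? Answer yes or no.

Trace (10 dequeues):
  [1] u=0 | in ⊤ | out ⊤ | prev ⊥ | push {}
  [2] u=1 | in 0 | out ⊤ | prev 1 | push {}
  [3] u=2 | in ⊤ | out ⊤ | prev 0 | push {}
  [4] u=3 | in ⊤ | out ⊤ | prev 0 | push {0,1}
  [5] u=4 | in ⊥ | out 2 | ==
  [6] u=5 | in 2 | out ⊤ | prev 0 | push {}
  [7] u=6 | in ⊤ | out ⊤ | prev ⊥ | push {5}
  [8] u=0 | in ⊤ | out ⊤ | ==
  [9] u=1 | in ⊤ | out ⊤ | ==
  [10] u=5 | in ⊤ | out ⊤ | ==

Converged values:
  [0] ⊤
  [1] ⊤
  [2] ⊤
  [3] ⊤
  [4] 2
  [5] ⊤
  [6] ⊤

no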